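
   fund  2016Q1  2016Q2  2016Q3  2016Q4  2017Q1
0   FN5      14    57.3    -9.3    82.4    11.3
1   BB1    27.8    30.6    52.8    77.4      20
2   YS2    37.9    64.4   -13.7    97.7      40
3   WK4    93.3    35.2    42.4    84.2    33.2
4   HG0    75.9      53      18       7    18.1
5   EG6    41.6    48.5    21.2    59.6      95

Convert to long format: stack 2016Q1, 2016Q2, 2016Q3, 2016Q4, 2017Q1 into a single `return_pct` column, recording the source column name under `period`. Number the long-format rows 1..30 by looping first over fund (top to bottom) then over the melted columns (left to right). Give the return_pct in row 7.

30.6

30 rows total (6 × 5). Row 7: index ⌊(7-1)/5⌋ = 1 into fund → BB1; (7-1) mod 5 = 1 into the melted columns → 2016Q2.
So row 7 is (BB1, 2016Q2, 30.6); return_pct = 30.6.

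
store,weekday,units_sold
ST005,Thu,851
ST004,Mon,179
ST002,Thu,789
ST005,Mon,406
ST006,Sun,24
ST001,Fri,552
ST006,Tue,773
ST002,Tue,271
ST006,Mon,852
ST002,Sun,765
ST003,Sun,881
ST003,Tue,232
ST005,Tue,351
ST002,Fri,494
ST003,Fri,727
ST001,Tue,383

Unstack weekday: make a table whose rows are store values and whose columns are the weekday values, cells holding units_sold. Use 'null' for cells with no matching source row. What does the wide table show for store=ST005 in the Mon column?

406

The long row with store=ST005, weekday=Mon has units_sold=406.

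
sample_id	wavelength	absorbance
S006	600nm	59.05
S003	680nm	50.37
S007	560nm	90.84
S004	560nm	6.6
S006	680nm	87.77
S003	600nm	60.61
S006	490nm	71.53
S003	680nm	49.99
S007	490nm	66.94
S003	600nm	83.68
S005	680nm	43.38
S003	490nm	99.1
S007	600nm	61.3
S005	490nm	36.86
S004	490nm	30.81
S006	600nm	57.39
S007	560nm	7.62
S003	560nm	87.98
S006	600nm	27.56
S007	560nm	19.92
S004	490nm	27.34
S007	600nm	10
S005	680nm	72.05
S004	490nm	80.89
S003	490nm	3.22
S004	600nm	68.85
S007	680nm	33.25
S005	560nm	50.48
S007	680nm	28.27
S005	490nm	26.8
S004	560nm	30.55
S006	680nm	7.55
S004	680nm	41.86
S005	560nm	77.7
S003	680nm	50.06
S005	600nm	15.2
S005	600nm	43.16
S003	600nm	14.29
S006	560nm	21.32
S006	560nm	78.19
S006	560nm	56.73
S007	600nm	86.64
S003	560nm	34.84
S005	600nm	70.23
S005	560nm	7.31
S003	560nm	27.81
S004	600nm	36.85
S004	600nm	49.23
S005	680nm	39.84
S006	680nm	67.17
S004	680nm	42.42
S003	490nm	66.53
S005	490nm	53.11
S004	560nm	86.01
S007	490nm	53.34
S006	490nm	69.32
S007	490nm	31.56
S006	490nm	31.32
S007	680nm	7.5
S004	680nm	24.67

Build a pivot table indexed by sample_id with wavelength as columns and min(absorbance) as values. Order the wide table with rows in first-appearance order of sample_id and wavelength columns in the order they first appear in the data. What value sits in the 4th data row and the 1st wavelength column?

36.85

With rows in first-appearance order of sample_id, row 4 is sample_id=S004. wavelength columns in first-appearance order: 600nm, 680nm, 560nm, 490nm; column 1 is 600nm.
Long rows with sample_id=S004, wavelength=600nm: min(68.85, 36.85, 49.23) = 36.85.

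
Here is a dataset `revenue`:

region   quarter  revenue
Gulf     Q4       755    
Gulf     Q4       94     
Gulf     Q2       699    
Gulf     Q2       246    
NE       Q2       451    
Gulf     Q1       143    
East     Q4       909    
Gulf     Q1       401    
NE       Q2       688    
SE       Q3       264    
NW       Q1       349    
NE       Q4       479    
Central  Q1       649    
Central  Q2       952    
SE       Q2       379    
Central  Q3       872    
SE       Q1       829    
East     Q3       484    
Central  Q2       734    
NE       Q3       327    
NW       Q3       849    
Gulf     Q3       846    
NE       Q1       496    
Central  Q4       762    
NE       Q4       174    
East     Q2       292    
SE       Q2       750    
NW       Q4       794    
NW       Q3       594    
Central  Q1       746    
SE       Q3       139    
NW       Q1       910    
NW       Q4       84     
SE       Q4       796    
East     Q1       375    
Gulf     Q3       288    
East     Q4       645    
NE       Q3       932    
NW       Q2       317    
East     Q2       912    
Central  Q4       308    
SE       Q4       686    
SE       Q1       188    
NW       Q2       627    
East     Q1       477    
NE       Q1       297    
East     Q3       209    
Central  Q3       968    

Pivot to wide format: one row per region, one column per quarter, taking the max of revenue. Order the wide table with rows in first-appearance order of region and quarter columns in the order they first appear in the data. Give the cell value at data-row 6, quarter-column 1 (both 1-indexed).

762

With rows in first-appearance order of region, row 6 is region=Central. quarter columns in first-appearance order: Q4, Q2, Q1, Q3; column 1 is Q4.
Long rows with region=Central, quarter=Q4: max(762, 308) = 762.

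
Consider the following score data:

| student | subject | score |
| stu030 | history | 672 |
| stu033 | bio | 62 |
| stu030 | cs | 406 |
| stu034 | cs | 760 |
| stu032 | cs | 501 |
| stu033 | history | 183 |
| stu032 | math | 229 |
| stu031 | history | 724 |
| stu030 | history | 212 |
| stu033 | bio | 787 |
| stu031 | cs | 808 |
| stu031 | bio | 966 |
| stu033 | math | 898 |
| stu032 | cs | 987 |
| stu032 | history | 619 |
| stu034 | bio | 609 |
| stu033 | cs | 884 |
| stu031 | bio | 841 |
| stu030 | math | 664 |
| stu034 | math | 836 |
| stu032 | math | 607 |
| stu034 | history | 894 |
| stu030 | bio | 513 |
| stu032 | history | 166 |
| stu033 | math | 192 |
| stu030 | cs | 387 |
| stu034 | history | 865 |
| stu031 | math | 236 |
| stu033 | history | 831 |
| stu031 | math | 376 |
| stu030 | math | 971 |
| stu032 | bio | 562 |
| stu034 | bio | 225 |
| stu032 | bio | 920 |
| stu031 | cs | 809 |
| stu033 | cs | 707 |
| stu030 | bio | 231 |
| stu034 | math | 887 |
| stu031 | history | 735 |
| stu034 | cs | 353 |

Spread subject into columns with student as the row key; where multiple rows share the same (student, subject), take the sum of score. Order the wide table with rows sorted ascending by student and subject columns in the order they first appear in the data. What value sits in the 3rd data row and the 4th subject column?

With rows sorted ascending by student, row 3 is student=stu032. subject columns in first-appearance order: history, bio, cs, math; column 4 is math.
Long rows with student=stu032, subject=math: 229 + 607 = 836.

836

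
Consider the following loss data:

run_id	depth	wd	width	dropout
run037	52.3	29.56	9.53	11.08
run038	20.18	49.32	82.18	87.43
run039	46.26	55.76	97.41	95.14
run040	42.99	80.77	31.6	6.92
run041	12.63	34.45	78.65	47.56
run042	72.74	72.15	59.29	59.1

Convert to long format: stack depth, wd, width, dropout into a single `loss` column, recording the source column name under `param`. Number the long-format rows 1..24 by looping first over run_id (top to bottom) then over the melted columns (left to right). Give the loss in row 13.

42.99

24 rows total (6 × 4). Row 13: index ⌊(13-1)/4⌋ = 3 into run_id → run040; (13-1) mod 4 = 0 into the melted columns → depth.
So row 13 is (run040, depth, 42.99); loss = 42.99.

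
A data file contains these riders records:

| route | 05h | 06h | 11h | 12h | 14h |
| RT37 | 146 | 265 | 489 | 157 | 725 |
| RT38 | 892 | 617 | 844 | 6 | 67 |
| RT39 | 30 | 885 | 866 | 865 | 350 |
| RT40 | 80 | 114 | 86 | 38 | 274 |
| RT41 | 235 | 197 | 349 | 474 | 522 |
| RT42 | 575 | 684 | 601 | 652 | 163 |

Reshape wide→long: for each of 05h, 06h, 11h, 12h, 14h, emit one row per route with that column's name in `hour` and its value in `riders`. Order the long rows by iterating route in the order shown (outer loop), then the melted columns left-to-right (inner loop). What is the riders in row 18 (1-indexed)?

86

30 rows total (6 × 5). Row 18: index ⌊(18-1)/5⌋ = 3 into route → RT40; (18-1) mod 5 = 2 into the melted columns → 11h.
So row 18 is (RT40, 11h, 86); riders = 86.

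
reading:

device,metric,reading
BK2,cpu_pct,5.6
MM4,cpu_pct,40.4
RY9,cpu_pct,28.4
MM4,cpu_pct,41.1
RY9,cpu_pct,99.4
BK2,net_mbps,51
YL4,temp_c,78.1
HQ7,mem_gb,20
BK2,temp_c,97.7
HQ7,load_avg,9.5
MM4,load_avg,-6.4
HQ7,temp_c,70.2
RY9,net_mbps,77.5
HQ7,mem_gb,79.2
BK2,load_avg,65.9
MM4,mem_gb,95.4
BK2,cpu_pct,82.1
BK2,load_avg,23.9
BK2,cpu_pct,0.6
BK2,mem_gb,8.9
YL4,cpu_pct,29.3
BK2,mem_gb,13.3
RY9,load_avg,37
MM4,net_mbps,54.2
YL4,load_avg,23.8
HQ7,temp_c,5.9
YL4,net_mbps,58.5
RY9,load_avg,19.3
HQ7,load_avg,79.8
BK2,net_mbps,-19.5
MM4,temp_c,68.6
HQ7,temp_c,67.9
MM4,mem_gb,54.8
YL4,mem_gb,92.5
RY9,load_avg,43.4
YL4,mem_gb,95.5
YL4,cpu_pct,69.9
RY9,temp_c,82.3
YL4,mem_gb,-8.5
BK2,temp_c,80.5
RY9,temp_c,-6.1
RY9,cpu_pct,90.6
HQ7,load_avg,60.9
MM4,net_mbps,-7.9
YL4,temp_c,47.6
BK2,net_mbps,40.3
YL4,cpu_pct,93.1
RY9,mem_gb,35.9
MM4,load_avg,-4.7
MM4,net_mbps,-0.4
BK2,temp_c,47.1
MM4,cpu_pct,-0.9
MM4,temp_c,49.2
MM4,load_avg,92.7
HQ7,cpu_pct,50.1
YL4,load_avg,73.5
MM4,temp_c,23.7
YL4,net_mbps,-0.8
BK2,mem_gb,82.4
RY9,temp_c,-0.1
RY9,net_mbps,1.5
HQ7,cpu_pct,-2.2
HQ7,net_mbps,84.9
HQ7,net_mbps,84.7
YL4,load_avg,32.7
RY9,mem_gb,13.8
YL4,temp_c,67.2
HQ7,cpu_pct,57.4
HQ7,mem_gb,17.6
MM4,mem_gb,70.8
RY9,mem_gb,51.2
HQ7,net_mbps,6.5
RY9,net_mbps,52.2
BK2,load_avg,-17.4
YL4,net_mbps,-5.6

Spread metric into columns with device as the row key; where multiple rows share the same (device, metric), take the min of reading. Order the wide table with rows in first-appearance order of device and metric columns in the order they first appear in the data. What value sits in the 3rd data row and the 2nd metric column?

With rows in first-appearance order of device, row 3 is device=RY9. metric columns in first-appearance order: cpu_pct, net_mbps, temp_c, mem_gb, load_avg; column 2 is net_mbps.
Long rows with device=RY9, metric=net_mbps: min(77.5, 1.5, 52.2) = 1.5.

1.5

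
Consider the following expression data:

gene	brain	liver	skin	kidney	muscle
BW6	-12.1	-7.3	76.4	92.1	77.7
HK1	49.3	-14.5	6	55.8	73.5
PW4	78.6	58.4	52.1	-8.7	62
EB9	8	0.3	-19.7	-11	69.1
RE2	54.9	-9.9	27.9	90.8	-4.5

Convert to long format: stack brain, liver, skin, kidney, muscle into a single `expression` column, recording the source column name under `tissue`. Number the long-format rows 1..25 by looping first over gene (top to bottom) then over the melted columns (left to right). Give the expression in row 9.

25 rows total (5 × 5). Row 9: index ⌊(9-1)/5⌋ = 1 into gene → HK1; (9-1) mod 5 = 3 into the melted columns → kidney.
So row 9 is (HK1, kidney, 55.8); expression = 55.8.

55.8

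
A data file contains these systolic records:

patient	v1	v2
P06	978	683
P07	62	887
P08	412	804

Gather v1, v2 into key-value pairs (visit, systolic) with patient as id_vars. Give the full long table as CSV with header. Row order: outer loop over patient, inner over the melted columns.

Each (patient, column) pair becomes one row: 3 × 2 = 6 rows.
For example, (P06, v1) → systolic=978.

patient,visit,systolic
P06,v1,978
P06,v2,683
P07,v1,62
P07,v2,887
P08,v1,412
P08,v2,804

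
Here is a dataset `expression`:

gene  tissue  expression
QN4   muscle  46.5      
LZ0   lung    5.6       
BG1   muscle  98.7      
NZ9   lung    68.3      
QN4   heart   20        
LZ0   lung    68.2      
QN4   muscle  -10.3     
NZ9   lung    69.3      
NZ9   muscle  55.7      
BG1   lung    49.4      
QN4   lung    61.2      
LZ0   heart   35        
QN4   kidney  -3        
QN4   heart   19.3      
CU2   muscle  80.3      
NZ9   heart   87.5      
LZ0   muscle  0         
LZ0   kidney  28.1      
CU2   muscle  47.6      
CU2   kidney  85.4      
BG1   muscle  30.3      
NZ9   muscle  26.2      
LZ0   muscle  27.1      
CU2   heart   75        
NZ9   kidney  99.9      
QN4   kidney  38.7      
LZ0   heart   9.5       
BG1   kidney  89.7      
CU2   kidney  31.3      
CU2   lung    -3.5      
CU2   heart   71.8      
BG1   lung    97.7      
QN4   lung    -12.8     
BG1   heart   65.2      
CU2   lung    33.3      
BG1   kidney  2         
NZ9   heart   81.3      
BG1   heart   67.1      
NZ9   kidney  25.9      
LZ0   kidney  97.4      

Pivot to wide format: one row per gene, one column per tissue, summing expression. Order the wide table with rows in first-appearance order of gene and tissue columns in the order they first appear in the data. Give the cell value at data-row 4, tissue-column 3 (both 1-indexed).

With rows in first-appearance order of gene, row 4 is gene=NZ9. tissue columns in first-appearance order: muscle, lung, heart, kidney; column 3 is heart.
Long rows with gene=NZ9, tissue=heart: 87.5 + 81.3 = 168.8.

168.8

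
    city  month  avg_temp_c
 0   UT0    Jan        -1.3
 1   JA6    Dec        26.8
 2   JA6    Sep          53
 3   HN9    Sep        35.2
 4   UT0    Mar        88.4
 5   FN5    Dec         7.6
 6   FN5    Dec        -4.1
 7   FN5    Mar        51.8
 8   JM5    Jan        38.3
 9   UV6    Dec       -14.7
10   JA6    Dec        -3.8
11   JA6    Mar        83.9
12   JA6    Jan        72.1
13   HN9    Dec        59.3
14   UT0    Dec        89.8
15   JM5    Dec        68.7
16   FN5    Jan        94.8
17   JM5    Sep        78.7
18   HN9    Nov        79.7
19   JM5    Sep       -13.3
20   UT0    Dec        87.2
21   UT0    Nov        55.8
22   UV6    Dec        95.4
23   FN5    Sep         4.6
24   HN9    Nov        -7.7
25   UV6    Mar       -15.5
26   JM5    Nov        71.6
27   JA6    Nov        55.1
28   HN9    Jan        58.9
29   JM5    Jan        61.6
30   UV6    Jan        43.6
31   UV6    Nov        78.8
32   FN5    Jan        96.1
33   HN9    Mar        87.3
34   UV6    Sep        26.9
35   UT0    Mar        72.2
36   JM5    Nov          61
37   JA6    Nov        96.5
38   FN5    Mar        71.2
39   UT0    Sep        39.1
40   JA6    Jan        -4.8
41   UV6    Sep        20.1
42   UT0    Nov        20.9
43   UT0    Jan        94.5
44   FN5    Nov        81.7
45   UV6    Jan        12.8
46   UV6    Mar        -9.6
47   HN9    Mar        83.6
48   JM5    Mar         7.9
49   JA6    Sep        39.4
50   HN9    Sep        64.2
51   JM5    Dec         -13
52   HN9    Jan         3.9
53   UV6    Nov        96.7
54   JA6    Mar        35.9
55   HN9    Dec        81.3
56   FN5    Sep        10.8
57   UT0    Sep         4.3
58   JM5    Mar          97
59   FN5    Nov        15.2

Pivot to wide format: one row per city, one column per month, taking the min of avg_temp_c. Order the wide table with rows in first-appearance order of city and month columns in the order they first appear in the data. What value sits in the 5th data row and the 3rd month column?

-13.3

With rows in first-appearance order of city, row 5 is city=JM5. month columns in first-appearance order: Jan, Dec, Sep, Mar, Nov; column 3 is Sep.
Long rows with city=JM5, month=Sep: min(78.7, -13.3) = -13.3.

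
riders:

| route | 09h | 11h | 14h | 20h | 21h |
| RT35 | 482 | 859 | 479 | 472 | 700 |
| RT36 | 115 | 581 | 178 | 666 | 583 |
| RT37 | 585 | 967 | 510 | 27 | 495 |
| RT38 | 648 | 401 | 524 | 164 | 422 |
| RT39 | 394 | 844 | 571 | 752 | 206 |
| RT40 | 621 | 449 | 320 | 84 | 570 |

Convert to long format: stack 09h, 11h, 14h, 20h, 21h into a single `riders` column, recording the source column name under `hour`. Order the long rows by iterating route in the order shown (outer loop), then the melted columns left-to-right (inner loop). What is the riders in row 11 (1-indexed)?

30 rows total (6 × 5). Row 11: index ⌊(11-1)/5⌋ = 2 into route → RT37; (11-1) mod 5 = 0 into the melted columns → 09h.
So row 11 is (RT37, 09h, 585); riders = 585.

585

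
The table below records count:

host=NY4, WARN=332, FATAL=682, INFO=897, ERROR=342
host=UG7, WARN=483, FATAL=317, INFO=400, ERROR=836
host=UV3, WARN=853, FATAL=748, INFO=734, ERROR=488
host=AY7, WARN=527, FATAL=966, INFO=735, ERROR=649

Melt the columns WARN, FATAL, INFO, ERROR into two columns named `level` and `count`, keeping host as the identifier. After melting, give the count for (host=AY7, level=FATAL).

Unpivoting turns each (host, wide-column) pair into one long row.
The wide cell at row AY7, column FATAL holds 966, so the long row (AY7, FATAL) has count=966.

966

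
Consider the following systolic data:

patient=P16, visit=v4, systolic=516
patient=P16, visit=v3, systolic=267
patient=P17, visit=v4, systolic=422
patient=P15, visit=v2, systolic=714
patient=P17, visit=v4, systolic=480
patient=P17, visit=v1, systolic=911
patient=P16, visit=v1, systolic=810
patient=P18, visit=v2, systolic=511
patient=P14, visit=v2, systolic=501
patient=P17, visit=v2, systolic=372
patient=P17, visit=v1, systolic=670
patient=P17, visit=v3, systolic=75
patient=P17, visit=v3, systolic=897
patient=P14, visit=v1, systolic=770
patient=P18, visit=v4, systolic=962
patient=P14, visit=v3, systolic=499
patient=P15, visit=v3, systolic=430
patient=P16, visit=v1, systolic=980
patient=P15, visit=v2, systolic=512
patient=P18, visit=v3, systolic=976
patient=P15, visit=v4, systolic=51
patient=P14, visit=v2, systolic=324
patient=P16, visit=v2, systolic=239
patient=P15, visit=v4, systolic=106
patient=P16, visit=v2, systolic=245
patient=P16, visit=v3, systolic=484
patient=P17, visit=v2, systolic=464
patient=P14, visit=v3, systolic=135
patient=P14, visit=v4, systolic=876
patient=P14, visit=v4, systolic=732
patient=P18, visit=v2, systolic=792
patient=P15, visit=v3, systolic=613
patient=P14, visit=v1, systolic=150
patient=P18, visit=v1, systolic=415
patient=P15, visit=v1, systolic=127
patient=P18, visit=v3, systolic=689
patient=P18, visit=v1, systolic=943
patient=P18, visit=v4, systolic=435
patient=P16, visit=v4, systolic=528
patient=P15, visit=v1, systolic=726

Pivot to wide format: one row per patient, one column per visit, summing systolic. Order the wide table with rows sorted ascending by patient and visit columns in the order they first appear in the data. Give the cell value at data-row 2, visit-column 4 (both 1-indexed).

853

With rows sorted ascending by patient, row 2 is patient=P15. visit columns in first-appearance order: v4, v3, v2, v1; column 4 is v1.
Long rows with patient=P15, visit=v1: 127 + 726 = 853.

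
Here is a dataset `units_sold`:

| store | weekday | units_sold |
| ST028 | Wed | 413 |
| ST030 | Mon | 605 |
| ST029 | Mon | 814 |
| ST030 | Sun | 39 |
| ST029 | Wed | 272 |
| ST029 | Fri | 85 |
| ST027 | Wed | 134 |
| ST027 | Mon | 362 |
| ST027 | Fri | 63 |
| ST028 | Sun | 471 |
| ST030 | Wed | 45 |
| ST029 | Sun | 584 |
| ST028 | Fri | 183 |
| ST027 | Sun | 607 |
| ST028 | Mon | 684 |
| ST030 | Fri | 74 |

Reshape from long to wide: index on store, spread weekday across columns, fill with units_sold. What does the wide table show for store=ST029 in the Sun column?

584

Wide layout: rows indexed by store, columns are the 4 distinct weekday values (Wed, Mon, Sun, Fri).
Cell (store=ST029, weekday=Sun) draws from the long row where store=ST029 and weekday=Sun, which has units_sold=584.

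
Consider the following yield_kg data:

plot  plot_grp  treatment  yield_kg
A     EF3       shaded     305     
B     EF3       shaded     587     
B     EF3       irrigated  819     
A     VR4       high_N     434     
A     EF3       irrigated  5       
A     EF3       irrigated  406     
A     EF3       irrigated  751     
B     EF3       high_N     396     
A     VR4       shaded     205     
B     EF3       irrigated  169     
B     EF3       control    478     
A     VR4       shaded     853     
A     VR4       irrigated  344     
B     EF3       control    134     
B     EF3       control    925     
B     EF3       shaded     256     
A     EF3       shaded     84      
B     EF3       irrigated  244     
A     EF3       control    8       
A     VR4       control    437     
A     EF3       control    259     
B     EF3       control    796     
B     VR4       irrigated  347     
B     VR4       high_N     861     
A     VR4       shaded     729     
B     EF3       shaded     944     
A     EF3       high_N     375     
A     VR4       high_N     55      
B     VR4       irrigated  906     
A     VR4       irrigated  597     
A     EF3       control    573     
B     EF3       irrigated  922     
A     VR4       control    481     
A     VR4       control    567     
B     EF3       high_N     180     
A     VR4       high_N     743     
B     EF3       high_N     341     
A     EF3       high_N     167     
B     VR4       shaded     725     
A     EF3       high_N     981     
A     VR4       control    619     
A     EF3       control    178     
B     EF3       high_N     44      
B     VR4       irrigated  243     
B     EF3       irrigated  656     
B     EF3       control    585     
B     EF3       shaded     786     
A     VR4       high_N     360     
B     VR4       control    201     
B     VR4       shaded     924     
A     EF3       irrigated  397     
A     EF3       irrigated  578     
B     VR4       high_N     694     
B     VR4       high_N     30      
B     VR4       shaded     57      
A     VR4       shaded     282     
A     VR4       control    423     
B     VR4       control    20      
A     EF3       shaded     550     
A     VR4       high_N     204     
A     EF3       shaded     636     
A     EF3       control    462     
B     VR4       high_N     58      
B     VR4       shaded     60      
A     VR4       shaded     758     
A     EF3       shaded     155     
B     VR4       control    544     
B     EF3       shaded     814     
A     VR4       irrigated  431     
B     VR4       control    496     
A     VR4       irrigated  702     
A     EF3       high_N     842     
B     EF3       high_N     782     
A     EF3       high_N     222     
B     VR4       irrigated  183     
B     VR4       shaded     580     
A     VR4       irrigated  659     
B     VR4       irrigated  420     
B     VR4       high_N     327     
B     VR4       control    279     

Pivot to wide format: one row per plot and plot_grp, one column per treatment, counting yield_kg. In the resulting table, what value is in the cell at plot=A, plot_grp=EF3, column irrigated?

5

Rows with plot=A, plot_grp=EF3 and treatment=irrigated: yield_kg values are 5, 406, 751, 397, 578.
5 rows match — count = 5.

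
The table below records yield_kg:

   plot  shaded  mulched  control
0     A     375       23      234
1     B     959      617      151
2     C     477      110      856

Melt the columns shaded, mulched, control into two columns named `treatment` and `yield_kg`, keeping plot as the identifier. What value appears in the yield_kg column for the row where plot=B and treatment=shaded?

959

Unpivoting turns each (plot, wide-column) pair into one long row.
The wide cell at row B, column shaded holds 959, so the long row (B, shaded) has yield_kg=959.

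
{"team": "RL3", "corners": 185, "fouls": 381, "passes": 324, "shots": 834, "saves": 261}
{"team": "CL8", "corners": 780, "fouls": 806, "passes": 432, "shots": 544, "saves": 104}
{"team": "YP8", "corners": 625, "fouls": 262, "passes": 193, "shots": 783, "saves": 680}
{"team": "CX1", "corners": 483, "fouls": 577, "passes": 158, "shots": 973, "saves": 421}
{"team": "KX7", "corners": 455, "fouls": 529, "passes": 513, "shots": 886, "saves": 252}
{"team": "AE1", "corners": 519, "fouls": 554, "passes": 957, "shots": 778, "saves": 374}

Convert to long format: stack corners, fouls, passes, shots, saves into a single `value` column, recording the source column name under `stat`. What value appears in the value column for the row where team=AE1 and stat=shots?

778

Unpivoting turns each (team, wide-column) pair into one long row.
The wide cell at row AE1, column shots holds 778, so the long row (AE1, shots) has value=778.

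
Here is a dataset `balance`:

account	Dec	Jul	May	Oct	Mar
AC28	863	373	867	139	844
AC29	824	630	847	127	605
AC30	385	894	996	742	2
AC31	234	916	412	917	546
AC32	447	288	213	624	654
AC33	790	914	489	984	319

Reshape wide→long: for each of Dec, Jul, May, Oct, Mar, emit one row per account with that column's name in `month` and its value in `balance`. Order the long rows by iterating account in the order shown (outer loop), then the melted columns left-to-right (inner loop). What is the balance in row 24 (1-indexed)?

30 rows total (6 × 5). Row 24: index ⌊(24-1)/5⌋ = 4 into account → AC32; (24-1) mod 5 = 3 into the melted columns → Oct.
So row 24 is (AC32, Oct, 624); balance = 624.

624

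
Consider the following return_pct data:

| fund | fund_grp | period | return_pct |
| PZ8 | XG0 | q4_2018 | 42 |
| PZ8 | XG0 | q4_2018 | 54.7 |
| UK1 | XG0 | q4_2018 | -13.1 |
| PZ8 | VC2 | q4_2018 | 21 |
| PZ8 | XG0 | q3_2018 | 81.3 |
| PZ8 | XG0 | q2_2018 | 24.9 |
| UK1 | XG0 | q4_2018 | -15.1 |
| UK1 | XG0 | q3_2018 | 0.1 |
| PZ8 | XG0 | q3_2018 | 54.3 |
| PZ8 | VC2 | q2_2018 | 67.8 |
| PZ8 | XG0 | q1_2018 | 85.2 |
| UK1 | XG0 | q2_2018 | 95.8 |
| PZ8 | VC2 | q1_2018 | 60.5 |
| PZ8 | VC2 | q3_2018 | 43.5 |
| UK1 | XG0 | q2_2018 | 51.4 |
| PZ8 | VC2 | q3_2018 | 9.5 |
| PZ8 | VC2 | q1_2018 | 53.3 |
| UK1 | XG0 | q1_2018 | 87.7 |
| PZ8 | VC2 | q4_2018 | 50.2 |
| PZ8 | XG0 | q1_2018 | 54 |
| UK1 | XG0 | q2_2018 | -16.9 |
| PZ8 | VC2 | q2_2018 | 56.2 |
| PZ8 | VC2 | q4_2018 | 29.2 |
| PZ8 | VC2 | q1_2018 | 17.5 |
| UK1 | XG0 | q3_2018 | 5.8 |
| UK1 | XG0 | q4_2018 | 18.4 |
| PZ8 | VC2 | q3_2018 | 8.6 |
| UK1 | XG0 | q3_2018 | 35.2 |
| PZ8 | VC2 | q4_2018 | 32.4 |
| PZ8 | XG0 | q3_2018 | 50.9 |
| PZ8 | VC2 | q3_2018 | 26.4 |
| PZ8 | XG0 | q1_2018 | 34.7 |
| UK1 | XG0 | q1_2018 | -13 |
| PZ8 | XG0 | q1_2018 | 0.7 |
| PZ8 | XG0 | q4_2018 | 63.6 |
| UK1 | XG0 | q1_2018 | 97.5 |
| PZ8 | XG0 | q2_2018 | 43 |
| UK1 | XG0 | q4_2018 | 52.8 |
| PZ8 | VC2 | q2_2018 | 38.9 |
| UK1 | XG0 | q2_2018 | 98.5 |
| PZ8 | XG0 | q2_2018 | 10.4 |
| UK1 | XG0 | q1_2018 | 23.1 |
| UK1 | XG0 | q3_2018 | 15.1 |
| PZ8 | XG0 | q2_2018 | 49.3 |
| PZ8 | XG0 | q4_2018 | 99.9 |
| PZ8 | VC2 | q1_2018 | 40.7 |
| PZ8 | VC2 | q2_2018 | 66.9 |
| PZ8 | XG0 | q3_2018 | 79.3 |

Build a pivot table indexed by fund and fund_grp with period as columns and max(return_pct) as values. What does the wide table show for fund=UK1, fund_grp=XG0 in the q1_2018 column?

Rows with fund=UK1, fund_grp=XG0 and period=q1_2018: return_pct values are 87.7, -13, 97.5, 23.1.
max(87.7, -13, 97.5, 23.1) = 97.5.

97.5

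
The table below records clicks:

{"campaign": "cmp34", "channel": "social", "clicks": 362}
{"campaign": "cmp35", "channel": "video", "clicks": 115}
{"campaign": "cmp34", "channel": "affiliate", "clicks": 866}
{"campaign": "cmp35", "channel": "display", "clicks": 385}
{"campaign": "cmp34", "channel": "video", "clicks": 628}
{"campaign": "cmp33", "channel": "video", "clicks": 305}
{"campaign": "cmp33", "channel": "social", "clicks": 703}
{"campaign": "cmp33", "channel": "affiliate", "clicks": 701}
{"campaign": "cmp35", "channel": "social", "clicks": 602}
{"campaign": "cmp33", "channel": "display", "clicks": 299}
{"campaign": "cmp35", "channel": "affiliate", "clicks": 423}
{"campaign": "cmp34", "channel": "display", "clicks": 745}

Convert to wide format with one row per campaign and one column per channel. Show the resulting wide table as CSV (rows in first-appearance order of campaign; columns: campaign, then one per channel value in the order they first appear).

campaign,social,video,affiliate,display
cmp34,362,628,866,745
cmp35,602,115,423,385
cmp33,703,305,701,299

Columns: campaign plus the 4 distinct channel values (social, video, affiliate, display).
For example, row cmp34 column social takes clicks=362 from the long row (cmp34, social).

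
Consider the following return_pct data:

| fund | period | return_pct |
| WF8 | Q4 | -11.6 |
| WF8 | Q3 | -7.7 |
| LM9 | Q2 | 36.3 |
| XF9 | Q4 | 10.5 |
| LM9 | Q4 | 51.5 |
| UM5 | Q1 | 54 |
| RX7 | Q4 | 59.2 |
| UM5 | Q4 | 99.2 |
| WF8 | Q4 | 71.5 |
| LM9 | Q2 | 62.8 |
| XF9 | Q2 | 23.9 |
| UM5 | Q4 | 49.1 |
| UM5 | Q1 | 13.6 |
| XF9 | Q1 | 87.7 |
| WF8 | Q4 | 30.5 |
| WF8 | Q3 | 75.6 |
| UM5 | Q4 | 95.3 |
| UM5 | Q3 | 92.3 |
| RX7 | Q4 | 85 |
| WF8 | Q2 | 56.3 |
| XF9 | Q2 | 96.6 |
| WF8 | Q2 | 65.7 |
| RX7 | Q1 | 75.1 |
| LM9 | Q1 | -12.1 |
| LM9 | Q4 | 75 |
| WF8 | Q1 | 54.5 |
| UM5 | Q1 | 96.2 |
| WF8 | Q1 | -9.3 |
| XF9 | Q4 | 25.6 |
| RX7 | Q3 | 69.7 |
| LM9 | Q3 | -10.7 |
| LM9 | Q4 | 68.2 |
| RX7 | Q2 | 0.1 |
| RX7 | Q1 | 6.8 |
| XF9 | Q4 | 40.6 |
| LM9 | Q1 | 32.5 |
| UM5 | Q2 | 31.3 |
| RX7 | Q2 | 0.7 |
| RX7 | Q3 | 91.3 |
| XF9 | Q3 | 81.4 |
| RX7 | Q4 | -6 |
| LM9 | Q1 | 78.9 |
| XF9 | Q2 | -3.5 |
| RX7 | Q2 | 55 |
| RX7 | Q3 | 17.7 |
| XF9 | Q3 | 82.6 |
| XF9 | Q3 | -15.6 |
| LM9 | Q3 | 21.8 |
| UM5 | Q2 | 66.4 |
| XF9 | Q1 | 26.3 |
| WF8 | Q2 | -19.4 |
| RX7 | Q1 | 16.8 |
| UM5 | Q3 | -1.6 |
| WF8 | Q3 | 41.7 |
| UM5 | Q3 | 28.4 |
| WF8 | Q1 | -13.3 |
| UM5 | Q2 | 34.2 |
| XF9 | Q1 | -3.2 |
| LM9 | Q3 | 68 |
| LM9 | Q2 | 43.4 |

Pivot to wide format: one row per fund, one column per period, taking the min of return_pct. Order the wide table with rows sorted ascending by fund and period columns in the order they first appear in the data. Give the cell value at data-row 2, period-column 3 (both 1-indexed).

With rows sorted ascending by fund, row 2 is fund=RX7. period columns in first-appearance order: Q4, Q3, Q2, Q1; column 3 is Q2.
Long rows with fund=RX7, period=Q2: min(0.1, 0.7, 55) = 0.1.

0.1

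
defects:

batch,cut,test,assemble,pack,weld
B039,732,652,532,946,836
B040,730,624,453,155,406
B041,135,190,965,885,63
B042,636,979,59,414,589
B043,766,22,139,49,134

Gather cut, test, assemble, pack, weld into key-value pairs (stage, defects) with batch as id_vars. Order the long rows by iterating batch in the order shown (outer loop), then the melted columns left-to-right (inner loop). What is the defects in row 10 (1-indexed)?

25 rows total (5 × 5). Row 10: index ⌊(10-1)/5⌋ = 1 into batch → B040; (10-1) mod 5 = 4 into the melted columns → weld.
So row 10 is (B040, weld, 406); defects = 406.

406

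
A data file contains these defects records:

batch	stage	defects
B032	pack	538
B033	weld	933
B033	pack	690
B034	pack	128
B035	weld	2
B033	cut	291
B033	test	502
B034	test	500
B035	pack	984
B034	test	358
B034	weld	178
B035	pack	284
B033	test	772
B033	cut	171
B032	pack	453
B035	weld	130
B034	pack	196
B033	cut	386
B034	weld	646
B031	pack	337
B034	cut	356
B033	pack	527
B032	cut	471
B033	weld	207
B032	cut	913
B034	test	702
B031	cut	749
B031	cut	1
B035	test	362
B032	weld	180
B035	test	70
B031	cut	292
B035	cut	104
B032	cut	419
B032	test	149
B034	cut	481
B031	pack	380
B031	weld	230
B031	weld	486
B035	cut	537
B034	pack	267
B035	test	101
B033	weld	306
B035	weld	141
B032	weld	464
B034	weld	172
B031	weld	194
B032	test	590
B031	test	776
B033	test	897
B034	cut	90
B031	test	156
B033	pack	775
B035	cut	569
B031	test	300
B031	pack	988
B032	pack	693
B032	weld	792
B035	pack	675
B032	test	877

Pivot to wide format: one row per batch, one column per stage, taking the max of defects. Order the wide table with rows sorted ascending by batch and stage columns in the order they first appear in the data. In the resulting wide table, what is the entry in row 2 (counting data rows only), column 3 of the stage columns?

With rows sorted ascending by batch, row 2 is batch=B032. stage columns in first-appearance order: pack, weld, cut, test; column 3 is cut.
Long rows with batch=B032, stage=cut: max(471, 913, 419) = 913.

913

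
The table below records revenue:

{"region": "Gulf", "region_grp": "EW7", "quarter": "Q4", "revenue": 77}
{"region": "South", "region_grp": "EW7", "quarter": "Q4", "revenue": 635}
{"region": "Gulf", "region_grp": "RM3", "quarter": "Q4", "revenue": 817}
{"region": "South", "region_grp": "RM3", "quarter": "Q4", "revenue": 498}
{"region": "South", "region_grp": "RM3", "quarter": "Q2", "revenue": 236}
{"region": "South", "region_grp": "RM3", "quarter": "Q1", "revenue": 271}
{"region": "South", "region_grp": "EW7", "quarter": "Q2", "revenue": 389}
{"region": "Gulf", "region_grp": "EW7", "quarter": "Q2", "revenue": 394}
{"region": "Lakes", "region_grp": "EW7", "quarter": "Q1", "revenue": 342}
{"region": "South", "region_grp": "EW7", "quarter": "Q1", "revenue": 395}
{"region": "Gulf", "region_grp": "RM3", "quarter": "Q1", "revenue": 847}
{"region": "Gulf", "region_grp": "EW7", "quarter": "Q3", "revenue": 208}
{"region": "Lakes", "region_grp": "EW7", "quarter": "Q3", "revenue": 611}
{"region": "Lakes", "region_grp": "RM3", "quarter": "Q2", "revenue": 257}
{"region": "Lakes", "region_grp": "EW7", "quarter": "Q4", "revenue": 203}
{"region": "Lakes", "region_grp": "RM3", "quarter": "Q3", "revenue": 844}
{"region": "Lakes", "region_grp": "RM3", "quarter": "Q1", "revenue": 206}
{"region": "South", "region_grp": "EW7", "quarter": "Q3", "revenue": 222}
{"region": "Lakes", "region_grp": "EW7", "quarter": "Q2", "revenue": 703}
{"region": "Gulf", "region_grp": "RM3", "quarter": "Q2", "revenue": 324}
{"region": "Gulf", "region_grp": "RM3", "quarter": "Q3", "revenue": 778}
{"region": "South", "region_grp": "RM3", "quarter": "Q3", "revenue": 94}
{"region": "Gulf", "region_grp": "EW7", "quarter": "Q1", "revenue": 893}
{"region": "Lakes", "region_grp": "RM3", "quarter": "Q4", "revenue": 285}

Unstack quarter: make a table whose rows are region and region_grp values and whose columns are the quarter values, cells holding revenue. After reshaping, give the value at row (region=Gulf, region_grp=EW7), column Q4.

Wide layout: rows indexed by region and region_grp, columns are the 4 distinct quarter values (Q4, Q2, Q1, Q3).
Cell (region=Gulf, region_grp=EW7, quarter=Q4) draws from the long row where region=Gulf, region_grp=EW7 and quarter=Q4, which has revenue=77.

77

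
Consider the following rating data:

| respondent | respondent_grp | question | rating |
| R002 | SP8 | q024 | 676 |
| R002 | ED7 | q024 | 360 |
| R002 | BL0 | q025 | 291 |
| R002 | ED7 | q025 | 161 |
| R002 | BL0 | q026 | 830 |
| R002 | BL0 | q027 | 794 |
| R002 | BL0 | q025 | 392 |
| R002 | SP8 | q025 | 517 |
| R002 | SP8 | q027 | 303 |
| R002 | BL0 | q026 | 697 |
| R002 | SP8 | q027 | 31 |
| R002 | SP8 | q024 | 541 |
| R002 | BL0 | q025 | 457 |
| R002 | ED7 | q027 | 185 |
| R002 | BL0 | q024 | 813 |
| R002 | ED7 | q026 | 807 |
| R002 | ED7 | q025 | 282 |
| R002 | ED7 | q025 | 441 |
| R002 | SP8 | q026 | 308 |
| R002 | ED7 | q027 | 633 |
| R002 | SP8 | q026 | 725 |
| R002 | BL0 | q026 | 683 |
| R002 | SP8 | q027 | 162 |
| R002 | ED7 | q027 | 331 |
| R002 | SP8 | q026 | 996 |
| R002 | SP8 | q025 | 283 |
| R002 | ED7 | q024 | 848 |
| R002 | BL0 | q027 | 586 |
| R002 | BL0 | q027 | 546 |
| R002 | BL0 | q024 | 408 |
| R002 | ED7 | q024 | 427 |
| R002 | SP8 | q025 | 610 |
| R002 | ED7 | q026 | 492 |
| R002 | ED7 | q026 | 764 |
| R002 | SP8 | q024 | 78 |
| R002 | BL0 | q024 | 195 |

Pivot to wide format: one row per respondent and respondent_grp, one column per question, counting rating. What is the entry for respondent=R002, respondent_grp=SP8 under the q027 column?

Rows with respondent=R002, respondent_grp=SP8 and question=q027: rating values are 303, 31, 162.
3 rows match — count = 3.

3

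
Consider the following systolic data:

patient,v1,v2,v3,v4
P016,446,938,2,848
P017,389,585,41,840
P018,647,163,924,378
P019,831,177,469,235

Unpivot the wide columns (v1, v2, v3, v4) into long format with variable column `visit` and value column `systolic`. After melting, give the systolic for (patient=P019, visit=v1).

Unpivoting turns each (patient, wide-column) pair into one long row.
The wide cell at row P019, column v1 holds 831, so the long row (P019, v1) has systolic=831.

831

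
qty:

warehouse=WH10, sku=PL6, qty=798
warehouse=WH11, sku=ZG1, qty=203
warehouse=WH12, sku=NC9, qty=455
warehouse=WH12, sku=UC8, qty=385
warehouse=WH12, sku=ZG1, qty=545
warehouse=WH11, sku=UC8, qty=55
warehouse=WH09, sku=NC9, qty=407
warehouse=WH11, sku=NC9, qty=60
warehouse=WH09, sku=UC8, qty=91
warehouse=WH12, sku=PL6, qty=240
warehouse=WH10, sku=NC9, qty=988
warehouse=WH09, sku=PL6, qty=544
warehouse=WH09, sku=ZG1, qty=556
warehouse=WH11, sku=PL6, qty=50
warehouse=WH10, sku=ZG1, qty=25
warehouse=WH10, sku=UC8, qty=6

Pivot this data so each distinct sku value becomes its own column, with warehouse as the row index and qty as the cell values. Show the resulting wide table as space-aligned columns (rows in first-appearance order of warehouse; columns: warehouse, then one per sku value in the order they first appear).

Columns: warehouse plus the 4 distinct sku values (PL6, ZG1, NC9, UC8).
For example, row WH10 column PL6 takes qty=798 from the long row (WH10, PL6).

warehouse  PL6  ZG1  NC9  UC8
WH10       798  25   988  6  
WH11       50   203  60   55 
WH12       240  545  455  385
WH09       544  556  407  91 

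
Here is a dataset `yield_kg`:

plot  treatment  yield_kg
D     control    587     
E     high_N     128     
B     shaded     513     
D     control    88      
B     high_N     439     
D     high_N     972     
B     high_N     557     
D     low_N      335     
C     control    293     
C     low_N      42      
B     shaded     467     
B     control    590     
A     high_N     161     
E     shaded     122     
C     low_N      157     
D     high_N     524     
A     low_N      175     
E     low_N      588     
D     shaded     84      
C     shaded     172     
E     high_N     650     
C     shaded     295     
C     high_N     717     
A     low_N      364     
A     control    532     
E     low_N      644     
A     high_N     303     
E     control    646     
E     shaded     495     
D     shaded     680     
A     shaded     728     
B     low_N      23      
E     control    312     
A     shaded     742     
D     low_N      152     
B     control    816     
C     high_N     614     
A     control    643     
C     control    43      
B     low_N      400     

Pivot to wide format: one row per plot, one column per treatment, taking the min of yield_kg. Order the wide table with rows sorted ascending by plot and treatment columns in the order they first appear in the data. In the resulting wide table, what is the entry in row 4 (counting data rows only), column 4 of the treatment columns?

With rows sorted ascending by plot, row 4 is plot=D. treatment columns in first-appearance order: control, high_N, shaded, low_N; column 4 is low_N.
Long rows with plot=D, treatment=low_N: min(335, 152) = 152.

152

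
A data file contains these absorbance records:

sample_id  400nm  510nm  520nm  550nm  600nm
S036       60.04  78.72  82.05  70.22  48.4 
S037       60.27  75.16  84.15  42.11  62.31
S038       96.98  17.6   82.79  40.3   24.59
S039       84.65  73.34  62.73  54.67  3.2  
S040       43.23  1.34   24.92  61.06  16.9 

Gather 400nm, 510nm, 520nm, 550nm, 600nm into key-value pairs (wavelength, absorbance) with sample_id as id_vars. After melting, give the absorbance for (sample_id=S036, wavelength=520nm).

82.05

Unpivoting turns each (sample_id, wide-column) pair into one long row.
The wide cell at row S036, column 520nm holds 82.05, so the long row (S036, 520nm) has absorbance=82.05.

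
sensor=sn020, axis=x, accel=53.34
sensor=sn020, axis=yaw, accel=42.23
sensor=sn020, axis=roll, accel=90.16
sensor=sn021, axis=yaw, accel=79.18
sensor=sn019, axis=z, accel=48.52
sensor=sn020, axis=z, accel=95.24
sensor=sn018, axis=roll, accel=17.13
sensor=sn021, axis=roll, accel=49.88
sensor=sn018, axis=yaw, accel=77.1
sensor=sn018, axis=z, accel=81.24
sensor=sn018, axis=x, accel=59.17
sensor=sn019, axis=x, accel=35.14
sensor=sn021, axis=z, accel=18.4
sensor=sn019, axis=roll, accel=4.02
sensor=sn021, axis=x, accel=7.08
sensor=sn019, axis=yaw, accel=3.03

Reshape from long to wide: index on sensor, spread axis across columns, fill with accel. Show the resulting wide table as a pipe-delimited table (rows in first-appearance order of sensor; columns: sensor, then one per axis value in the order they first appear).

Columns: sensor plus the 4 distinct axis values (x, yaw, roll, z).
For example, row sn020 column x takes accel=53.34 from the long row (sn020, x).

| sensor | x | yaw | roll | z |
| sn020 | 53.34 | 42.23 | 90.16 | 95.24 |
| sn021 | 7.08 | 79.18 | 49.88 | 18.4 |
| sn019 | 35.14 | 3.03 | 4.02 | 48.52 |
| sn018 | 59.17 | 77.1 | 17.13 | 81.24 |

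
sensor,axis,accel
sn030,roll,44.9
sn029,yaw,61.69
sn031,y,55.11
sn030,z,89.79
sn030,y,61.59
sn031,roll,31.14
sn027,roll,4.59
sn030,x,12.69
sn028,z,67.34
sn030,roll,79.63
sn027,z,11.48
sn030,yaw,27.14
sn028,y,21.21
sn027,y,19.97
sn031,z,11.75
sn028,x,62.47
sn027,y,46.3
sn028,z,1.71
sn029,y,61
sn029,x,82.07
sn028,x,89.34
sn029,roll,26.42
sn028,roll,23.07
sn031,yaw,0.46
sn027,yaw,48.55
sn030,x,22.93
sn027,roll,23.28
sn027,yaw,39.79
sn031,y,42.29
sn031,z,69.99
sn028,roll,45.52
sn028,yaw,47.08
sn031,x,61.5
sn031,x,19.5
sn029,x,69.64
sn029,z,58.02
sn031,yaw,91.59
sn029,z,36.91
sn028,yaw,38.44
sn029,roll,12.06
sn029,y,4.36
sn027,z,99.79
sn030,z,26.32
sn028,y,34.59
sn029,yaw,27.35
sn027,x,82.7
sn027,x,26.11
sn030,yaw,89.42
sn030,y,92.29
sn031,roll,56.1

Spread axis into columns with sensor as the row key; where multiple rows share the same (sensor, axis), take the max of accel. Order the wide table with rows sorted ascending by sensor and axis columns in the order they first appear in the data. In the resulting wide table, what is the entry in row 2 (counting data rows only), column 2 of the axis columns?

With rows sorted ascending by sensor, row 2 is sensor=sn028. axis columns in first-appearance order: roll, yaw, y, z, x; column 2 is yaw.
Long rows with sensor=sn028, axis=yaw: max(47.08, 38.44) = 47.08.

47.08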